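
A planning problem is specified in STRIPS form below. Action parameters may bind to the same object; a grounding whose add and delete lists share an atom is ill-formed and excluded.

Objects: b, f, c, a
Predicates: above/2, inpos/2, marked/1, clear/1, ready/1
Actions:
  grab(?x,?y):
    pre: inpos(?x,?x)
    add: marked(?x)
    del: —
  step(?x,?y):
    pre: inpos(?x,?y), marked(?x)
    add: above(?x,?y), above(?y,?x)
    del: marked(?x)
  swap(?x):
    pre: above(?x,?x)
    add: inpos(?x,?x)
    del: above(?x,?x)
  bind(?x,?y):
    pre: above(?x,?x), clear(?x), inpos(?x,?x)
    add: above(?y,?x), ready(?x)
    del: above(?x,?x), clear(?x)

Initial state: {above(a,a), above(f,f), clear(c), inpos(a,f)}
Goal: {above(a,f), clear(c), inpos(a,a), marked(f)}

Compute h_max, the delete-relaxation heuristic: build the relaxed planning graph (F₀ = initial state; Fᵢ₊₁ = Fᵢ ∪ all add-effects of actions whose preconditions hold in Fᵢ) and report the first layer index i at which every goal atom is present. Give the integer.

3

F0 = init (4 atoms)
F1 = F0 ∪ {inpos(a,a), inpos(f,f)}  (6 atoms)
F2 = F1 ∪ {marked(a), marked(f)}  (8 atoms)
F3 = F2 ∪ {above(a,f), above(f,a)}  (10 atoms)
goal ⊆ F3  ⇒  h_max = 3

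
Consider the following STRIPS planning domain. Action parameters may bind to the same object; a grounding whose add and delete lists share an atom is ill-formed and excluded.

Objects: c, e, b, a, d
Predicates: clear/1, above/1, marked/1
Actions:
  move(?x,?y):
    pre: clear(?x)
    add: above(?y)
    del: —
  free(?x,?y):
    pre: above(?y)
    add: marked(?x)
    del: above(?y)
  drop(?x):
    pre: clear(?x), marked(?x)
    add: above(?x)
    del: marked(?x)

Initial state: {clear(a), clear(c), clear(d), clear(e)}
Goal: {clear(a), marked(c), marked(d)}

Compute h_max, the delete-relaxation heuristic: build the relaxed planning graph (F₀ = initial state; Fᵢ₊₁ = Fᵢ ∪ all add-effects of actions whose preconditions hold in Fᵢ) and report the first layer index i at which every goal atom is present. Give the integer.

F0 = init (4 atoms)
F1 = F0 ∪ {above(a), above(b), above(c), above(d), above(e)}  (9 atoms)
F2 = F1 ∪ {marked(a), marked(b), marked(c), marked(d), marked(e)}  (14 atoms)
goal ⊆ F2  ⇒  h_max = 2

2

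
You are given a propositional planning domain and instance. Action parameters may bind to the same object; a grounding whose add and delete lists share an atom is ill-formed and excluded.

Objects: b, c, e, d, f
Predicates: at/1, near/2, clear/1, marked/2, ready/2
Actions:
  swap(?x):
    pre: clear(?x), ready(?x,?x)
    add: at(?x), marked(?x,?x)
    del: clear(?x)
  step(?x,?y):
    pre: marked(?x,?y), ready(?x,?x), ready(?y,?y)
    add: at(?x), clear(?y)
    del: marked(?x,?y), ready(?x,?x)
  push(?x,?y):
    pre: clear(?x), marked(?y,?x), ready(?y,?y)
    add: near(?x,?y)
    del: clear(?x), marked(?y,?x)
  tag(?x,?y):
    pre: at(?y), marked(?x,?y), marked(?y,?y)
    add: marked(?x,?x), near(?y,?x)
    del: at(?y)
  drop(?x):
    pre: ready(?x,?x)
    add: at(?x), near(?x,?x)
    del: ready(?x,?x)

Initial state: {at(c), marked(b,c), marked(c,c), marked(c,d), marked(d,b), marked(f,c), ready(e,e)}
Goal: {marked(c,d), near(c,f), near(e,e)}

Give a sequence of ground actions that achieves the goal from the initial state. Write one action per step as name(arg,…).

tag(f,c); drop(e)

1. tag(f,c)  →  {marked(b,c), marked(c,c), marked(c,d), marked(d,b), marked(f,c), marked(f,f), near(c,f), ready(e,e)}
2. drop(e)  →  {at(e), marked(b,c), marked(c,c), marked(c,d), marked(d,b), marked(f,c), marked(f,f), near(c,f), near(e,e)}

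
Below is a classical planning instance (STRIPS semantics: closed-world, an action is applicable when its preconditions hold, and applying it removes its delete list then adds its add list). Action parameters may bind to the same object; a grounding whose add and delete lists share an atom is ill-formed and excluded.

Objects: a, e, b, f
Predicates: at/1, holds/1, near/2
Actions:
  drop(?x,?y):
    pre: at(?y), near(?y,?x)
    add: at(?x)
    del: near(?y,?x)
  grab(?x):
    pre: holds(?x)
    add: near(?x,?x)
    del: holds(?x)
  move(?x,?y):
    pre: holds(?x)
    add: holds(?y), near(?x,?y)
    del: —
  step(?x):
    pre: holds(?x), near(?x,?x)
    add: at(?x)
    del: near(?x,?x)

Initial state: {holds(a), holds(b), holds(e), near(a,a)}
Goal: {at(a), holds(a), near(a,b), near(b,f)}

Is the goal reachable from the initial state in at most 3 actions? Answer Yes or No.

1. move(a,b)  →  {holds(a), holds(b), holds(e), near(a,a), near(a,b)}
2. move(b,f)  →  {holds(a), holds(b), holds(e), holds(f), near(a,a), near(a,b), near(b,f)}
3. step(a)  →  {at(a), holds(a), holds(b), holds(e), holds(f), near(a,b), near(b,f)}
optimal plan length = 3; 3 ≤ 3

Yes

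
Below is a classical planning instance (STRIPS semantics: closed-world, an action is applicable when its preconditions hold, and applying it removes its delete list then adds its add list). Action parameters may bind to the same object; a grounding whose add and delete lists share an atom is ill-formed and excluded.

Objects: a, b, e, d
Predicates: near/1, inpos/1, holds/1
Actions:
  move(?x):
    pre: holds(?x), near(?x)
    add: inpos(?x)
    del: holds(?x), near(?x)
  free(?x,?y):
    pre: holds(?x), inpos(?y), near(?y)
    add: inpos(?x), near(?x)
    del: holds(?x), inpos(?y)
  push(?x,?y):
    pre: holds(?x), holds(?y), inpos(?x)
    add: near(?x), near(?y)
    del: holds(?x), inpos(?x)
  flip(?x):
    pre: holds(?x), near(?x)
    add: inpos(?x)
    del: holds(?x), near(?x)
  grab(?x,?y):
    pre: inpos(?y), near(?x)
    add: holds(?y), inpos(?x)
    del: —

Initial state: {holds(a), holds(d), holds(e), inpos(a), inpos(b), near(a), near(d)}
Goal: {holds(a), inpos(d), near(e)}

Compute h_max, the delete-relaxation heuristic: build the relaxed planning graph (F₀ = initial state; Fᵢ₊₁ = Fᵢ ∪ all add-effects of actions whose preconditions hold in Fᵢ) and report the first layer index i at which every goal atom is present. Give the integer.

1

F0 = init (7 atoms)
F1 = F0 ∪ {holds(b), inpos(d), inpos(e), near(e)}  (11 atoms)
goal ⊆ F1  ⇒  h_max = 1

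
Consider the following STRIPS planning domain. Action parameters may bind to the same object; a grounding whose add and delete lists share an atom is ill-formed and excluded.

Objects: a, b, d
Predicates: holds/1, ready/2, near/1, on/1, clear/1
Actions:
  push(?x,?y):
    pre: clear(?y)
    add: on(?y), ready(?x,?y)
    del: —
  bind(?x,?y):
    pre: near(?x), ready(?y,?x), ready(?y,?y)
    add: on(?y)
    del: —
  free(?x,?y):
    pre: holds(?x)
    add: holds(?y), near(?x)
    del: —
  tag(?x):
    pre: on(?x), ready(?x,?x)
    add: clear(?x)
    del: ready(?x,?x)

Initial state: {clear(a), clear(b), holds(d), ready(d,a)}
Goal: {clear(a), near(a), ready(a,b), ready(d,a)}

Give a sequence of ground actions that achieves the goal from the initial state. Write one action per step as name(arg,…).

push(a,b); free(d,a); free(a,a)

1. push(a,b)  →  {clear(a), clear(b), holds(d), on(b), ready(a,b), ready(d,a)}
2. free(d,a)  →  {clear(a), clear(b), holds(a), holds(d), near(d), on(b), ready(a,b), ready(d,a)}
3. free(a,a)  →  {clear(a), clear(b), holds(a), holds(d), near(a), near(d), on(b), ready(a,b), ready(d,a)}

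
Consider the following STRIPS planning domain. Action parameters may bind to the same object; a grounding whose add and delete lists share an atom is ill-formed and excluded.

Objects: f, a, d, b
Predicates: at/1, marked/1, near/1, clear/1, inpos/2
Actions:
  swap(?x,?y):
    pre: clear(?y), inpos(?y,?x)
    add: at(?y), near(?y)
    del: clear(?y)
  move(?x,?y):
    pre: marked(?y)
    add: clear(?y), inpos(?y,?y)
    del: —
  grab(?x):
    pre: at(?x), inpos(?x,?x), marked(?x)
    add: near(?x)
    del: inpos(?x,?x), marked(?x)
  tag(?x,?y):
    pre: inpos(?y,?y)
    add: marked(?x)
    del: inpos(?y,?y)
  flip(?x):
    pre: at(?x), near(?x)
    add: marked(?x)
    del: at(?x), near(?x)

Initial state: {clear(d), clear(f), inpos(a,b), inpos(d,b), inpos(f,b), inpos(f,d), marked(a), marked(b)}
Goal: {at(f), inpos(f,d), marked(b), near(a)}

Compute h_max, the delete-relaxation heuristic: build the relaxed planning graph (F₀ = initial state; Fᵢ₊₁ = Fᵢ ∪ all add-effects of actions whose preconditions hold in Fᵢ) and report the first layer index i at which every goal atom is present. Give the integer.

2

F0 = init (8 atoms)
F1 = F0 ∪ {at(d), at(f), clear(a), clear(b), inpos(a,a), inpos(b,b), near(d), near(f)}  (16 atoms)
F2 = F1 ∪ {at(a), at(b), marked(d), marked(f), near(a), near(b)}  (22 atoms)
goal ⊆ F2  ⇒  h_max = 2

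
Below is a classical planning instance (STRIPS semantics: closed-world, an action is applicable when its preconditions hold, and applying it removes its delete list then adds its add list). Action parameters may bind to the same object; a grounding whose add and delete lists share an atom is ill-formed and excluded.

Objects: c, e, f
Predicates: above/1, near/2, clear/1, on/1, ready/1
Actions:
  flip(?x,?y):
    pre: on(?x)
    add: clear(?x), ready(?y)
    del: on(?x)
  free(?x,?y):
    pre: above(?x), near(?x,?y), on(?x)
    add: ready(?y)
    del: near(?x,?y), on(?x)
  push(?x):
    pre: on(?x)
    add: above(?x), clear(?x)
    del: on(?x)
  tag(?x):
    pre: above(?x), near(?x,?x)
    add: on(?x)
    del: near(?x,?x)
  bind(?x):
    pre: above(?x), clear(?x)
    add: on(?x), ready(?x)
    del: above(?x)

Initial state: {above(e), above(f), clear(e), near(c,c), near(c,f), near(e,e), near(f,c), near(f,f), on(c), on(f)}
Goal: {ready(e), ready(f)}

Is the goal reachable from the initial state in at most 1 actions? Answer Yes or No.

No

1. flip(c,e)  →  {above(e), above(f), clear(c), clear(e), near(c,c), near(c,f), near(e,e), near(f,c), near(f,f), on(f), ready(e)}
2. flip(f,f)  →  {above(e), above(f), clear(c), clear(e), clear(f), near(c,c), near(c,f), near(e,e), near(f,c), near(f,f), ready(e), ready(f)}
optimal plan length = 2; 2 > 1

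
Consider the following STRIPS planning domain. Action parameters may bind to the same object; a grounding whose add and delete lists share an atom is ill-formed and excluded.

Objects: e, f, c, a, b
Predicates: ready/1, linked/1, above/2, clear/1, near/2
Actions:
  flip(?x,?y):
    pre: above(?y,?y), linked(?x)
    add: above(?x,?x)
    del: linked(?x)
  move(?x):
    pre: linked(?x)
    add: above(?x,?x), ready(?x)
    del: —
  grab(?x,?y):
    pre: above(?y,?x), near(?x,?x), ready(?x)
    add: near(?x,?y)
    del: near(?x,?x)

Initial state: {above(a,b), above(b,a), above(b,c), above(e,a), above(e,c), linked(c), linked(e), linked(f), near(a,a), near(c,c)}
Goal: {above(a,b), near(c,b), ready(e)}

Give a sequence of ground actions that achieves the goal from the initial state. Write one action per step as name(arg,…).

1. move(e)  →  {above(a,b), above(b,a), above(b,c), above(e,a), above(e,c), above(e,e), linked(c), linked(e), linked(f), near(a,a), near(c,c), ready(e)}
2. move(c)  →  {above(a,b), above(b,a), above(b,c), above(c,c), above(e,a), above(e,c), above(e,e), linked(c), linked(e), linked(f), near(a,a), near(c,c), ready(c), ready(e)}
3. grab(c,b)  →  {above(a,b), above(b,a), above(b,c), above(c,c), above(e,a), above(e,c), above(e,e), linked(c), linked(e), linked(f), near(a,a), near(c,b), ready(c), ready(e)}

move(e); move(c); grab(c,b)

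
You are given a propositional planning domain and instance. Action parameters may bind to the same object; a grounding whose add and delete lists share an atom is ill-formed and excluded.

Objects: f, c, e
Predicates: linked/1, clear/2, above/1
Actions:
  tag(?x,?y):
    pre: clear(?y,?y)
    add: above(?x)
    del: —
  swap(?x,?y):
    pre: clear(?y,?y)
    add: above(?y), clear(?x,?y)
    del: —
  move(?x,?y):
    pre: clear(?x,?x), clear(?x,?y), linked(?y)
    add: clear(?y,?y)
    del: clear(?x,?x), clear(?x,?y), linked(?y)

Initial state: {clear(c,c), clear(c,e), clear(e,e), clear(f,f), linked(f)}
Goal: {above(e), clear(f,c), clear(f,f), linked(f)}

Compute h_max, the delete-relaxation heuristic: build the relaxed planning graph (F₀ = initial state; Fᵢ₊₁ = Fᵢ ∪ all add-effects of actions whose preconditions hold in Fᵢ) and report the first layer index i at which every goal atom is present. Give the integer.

F0 = init (5 atoms)
F1 = F0 ∪ {above(c), above(e), above(f), clear(c,f), clear(e,c), clear(e,f), clear(f,c), clear(f,e)}  (13 atoms)
goal ⊆ F1  ⇒  h_max = 1

1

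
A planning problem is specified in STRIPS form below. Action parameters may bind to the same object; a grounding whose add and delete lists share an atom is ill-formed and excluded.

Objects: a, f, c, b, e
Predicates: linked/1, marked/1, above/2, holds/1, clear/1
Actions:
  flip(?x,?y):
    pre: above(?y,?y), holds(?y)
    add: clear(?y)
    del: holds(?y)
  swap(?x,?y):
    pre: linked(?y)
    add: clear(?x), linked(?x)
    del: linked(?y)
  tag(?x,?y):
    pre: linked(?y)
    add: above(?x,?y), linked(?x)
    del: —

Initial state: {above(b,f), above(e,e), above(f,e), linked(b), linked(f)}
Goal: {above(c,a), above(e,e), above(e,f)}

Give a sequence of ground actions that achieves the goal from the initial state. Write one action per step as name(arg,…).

1. swap(a,b)  →  {above(b,f), above(e,e), above(f,e), clear(a), linked(a), linked(f)}
2. tag(c,a)  →  {above(b,f), above(c,a), above(e,e), above(f,e), clear(a), linked(a), linked(c), linked(f)}
3. tag(e,f)  →  {above(b,f), above(c,a), above(e,e), above(e,f), above(f,e), clear(a), linked(a), linked(c), linked(e), linked(f)}

swap(a,b); tag(c,a); tag(e,f)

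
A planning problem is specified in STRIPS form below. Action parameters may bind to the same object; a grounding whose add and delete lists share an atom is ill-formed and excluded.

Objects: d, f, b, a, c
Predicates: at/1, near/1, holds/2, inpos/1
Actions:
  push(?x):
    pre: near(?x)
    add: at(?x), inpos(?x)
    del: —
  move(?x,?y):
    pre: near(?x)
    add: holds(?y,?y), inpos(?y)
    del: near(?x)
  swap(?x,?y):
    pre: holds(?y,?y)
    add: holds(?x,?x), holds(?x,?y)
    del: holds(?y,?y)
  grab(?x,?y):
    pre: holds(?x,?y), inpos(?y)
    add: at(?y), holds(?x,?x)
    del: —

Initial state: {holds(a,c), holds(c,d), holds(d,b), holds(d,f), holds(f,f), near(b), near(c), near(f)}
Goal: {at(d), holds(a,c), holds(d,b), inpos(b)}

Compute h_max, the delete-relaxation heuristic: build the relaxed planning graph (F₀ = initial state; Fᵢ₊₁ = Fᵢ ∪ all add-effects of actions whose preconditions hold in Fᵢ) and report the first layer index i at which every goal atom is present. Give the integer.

F0 = init (8 atoms)
F1 = F0 ∪ {at(b), at(c), at(f), holds(a,a), holds(a,f), holds(b,b), holds(b,f), holds(c,c), holds(c,f), holds(d,d), inpos(a), inpos(b), inpos(c), inpos(d), inpos(f)}  (23 atoms)
F2 = F1 ∪ {at(a), at(d), holds(a,b), holds(a,d), holds(b,a), holds(b,c), holds(b,d), holds(c,a), holds(c,b), holds(d,a), holds(d,c), holds(f,a), holds(f,b), holds(f,c), holds(f,d)}  (38 atoms)
goal ⊆ F2  ⇒  h_max = 2

2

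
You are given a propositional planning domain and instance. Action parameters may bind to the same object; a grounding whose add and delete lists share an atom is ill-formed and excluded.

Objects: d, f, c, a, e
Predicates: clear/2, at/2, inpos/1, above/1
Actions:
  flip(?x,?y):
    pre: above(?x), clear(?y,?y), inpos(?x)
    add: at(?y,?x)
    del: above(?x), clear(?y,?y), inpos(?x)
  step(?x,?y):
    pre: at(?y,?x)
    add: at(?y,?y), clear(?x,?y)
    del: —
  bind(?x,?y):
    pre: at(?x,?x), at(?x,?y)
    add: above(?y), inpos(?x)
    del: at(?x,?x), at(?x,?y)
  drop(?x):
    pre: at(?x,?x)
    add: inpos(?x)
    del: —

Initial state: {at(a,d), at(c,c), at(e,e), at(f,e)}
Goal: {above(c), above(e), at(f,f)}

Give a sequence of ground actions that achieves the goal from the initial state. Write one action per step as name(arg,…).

step(e,f); bind(c,c); bind(e,e)

1. step(e,f)  →  {at(a,d), at(c,c), at(e,e), at(f,e), at(f,f), clear(e,f)}
2. bind(c,c)  →  {above(c), at(a,d), at(e,e), at(f,e), at(f,f), clear(e,f), inpos(c)}
3. bind(e,e)  →  {above(c), above(e), at(a,d), at(f,e), at(f,f), clear(e,f), inpos(c), inpos(e)}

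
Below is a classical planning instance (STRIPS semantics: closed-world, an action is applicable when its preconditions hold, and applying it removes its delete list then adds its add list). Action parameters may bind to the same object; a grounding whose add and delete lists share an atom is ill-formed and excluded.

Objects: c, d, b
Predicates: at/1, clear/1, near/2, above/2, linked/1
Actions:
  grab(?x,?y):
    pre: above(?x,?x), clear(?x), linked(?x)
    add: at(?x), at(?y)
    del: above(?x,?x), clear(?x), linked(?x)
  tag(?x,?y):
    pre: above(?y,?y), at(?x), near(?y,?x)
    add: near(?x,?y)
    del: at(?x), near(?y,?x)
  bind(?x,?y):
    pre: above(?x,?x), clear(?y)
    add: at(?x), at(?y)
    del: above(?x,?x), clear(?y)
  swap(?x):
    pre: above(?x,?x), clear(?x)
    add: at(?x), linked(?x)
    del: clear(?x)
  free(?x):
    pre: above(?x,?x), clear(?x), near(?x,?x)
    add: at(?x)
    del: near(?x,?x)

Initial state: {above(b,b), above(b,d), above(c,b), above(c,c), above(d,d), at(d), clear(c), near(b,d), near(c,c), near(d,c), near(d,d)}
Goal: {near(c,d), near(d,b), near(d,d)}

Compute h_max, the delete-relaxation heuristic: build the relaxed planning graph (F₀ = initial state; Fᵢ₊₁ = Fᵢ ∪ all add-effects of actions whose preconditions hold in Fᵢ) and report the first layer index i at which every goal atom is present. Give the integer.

F0 = init (11 atoms)
F1 = F0 ∪ {at(b), at(c), linked(c), near(d,b)}  (15 atoms)
F2 = F1 ∪ {near(c,d)}  (16 atoms)
goal ⊆ F2  ⇒  h_max = 2

2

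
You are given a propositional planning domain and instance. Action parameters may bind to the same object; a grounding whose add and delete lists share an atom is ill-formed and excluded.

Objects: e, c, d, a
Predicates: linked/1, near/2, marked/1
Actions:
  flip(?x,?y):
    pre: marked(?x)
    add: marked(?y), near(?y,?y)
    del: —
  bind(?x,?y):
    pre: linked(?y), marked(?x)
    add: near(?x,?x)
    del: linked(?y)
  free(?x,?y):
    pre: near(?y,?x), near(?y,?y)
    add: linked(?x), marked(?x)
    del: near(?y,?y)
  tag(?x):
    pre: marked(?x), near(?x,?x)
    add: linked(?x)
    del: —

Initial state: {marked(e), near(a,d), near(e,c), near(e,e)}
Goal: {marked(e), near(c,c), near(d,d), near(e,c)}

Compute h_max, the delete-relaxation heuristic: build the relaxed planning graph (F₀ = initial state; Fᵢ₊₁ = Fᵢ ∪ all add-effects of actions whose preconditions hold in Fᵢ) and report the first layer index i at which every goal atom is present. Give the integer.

F0 = init (4 atoms)
F1 = F0 ∪ {linked(c), linked(e), marked(a), marked(c), marked(d), near(a,a), near(c,c), near(d,d)}  (12 atoms)
goal ⊆ F1  ⇒  h_max = 1

1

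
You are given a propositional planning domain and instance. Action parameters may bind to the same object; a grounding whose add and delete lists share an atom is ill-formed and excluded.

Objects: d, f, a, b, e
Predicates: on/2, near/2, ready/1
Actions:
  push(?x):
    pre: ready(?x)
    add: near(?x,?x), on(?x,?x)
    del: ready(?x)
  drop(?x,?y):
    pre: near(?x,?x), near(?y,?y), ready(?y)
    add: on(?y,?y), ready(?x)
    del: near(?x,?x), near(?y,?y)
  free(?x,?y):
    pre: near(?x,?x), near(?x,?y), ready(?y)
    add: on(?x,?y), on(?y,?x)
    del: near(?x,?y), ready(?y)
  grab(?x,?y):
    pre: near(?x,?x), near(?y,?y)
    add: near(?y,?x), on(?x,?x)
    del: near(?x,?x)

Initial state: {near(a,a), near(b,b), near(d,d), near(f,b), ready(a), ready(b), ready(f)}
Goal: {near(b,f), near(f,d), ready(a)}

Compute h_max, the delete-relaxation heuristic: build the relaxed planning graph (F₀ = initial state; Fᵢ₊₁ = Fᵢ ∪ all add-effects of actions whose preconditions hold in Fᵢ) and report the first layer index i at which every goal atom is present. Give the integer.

F0 = init (7 atoms)
F1 = F0 ∪ {near(a,b), near(a,d), near(b,a), near(b,d), near(d,a), near(d,b), near(f,f), on(a,a), on(b,b), on(d,d), on(f,f), ready(d)}  (19 atoms)
F2 = F1 ∪ {near(a,f), near(b,f), near(d,f), near(f,a), near(f,d), on(a,b), on(a,d), on(b,a), on(b,d), on(b,f), on(d,a), on(d,b), on(f,b)}  (32 atoms)
goal ⊆ F2  ⇒  h_max = 2

2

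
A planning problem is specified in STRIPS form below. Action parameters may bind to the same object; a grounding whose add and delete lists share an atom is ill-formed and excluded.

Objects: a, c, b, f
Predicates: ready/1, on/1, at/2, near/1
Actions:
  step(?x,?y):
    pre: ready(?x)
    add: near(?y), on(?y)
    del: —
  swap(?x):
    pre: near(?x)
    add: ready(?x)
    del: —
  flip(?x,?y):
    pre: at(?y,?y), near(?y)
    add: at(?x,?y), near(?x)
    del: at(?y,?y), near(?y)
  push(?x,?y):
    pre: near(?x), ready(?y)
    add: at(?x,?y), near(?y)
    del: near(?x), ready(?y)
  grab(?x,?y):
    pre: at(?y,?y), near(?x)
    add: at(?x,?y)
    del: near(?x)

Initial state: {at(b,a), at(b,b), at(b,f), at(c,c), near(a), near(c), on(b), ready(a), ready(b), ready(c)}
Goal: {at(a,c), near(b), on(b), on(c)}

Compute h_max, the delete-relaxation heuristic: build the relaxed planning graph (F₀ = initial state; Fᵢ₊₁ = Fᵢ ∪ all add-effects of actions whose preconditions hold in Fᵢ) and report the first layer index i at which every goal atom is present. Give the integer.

F0 = init (10 atoms)
F1 = F0 ∪ {at(a,b), at(a,c), at(b,c), at(c,a), at(c,b), at(f,c), near(b), near(f), on(a), on(c), on(f)}  (21 atoms)
goal ⊆ F1  ⇒  h_max = 1

1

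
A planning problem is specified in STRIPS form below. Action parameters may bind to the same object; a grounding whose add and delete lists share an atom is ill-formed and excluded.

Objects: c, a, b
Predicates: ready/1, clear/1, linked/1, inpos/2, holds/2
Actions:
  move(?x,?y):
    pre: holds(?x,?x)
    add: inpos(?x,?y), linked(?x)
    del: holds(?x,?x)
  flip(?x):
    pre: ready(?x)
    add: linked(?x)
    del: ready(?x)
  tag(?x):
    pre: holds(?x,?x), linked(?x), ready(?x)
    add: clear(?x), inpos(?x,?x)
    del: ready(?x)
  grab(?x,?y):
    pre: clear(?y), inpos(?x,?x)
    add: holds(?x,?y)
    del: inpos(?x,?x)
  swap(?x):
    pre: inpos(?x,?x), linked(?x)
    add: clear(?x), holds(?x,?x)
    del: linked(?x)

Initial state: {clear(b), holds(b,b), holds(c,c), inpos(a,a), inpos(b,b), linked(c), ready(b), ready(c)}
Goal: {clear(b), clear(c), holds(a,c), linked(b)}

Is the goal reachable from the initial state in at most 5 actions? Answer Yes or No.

Yes

1. move(b,c)  →  {clear(b), holds(c,c), inpos(a,a), inpos(b,b), inpos(b,c), linked(b), linked(c), ready(b), ready(c)}
2. tag(c)  →  {clear(b), clear(c), holds(c,c), inpos(a,a), inpos(b,b), inpos(b,c), inpos(c,c), linked(b), linked(c), ready(b)}
3. grab(a,c)  →  {clear(b), clear(c), holds(a,c), holds(c,c), inpos(b,b), inpos(b,c), inpos(c,c), linked(b), linked(c), ready(b)}
optimal plan length = 3; 3 ≤ 5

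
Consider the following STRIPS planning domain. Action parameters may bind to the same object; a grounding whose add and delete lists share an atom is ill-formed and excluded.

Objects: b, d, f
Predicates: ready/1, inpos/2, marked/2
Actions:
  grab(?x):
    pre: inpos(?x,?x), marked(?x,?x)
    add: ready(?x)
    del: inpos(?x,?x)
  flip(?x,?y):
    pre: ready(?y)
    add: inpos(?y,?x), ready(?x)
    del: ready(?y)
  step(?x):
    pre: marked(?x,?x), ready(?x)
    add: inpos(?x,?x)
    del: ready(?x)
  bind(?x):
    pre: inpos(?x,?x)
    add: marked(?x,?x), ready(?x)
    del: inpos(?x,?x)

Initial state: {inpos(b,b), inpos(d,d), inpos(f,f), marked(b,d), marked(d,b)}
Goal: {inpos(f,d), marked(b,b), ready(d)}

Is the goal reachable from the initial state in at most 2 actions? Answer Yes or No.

No

1. bind(b)  →  {inpos(d,d), inpos(f,f), marked(b,b), marked(b,d), marked(d,b), ready(b)}
2. flip(f,b)  →  {inpos(b,f), inpos(d,d), inpos(f,f), marked(b,b), marked(b,d), marked(d,b), ready(f)}
3. flip(d,f)  →  {inpos(b,f), inpos(d,d), inpos(f,d), inpos(f,f), marked(b,b), marked(b,d), marked(d,b), ready(d)}
optimal plan length = 3; 3 > 2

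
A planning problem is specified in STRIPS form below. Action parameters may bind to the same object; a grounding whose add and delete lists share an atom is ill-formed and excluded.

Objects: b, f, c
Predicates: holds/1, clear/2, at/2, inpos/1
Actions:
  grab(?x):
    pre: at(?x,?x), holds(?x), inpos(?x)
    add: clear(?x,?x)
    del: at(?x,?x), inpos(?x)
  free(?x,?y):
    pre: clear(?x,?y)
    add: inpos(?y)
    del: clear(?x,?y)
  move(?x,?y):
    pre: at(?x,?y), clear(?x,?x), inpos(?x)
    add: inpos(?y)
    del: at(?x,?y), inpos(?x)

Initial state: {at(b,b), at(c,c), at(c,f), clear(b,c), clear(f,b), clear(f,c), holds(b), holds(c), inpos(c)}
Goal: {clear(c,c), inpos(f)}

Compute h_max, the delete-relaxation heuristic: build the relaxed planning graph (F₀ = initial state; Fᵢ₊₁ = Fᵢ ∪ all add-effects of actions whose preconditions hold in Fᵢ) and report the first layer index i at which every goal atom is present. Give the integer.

F0 = init (9 atoms)
F1 = F0 ∪ {clear(c,c), inpos(b)}  (11 atoms)
F2 = F1 ∪ {clear(b,b), inpos(f)}  (13 atoms)
goal ⊆ F2  ⇒  h_max = 2

2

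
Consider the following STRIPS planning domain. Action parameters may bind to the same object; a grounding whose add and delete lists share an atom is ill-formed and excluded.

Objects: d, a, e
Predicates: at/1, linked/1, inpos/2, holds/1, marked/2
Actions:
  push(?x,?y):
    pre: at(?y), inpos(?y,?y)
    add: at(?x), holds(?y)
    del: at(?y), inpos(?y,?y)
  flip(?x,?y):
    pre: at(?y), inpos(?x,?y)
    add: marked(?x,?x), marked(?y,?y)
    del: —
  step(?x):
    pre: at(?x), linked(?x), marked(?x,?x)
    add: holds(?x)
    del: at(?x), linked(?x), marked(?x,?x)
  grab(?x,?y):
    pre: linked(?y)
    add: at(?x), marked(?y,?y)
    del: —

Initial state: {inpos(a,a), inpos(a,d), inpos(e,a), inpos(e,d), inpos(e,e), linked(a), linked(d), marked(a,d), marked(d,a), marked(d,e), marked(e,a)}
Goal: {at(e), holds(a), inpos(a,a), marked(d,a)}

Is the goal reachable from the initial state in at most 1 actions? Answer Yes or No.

1. grab(a,d)  →  {at(a), inpos(a,a), inpos(a,d), inpos(e,a), inpos(e,d), inpos(e,e), linked(a), linked(d), marked(a,d), marked(d,a), marked(d,d), marked(d,e), marked(e,a)}
2. grab(e,a)  →  {at(a), at(e), inpos(a,a), inpos(a,d), inpos(e,a), inpos(e,d), inpos(e,e), linked(a), linked(d), marked(a,a), marked(a,d), marked(d,a), marked(d,d), marked(d,e), marked(e,a)}
3. step(a)  →  {at(e), holds(a), inpos(a,a), inpos(a,d), inpos(e,a), inpos(e,d), inpos(e,e), linked(d), marked(a,d), marked(d,a), marked(d,d), marked(d,e), marked(e,a)}
optimal plan length = 3; 3 > 1

No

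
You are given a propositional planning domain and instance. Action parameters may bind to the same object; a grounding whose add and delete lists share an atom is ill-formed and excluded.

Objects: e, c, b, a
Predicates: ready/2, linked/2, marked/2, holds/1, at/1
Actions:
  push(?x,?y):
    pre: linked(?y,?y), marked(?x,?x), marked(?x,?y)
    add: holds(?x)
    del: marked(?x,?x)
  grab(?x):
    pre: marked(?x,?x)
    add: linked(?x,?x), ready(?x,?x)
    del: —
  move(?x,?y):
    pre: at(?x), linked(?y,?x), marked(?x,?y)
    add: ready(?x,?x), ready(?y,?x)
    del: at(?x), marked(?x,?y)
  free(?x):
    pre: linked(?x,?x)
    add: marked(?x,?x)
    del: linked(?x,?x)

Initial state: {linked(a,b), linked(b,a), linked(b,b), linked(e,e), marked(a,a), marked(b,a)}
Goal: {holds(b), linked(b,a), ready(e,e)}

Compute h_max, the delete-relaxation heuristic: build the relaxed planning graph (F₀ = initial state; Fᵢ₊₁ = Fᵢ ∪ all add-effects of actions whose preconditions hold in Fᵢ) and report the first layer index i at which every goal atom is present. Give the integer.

F0 = init (6 atoms)
F1 = F0 ∪ {linked(a,a), marked(b,b), marked(e,e), ready(a,a)}  (10 atoms)
F2 = F1 ∪ {holds(a), holds(b), holds(e), ready(b,b), ready(e,e)}  (15 atoms)
goal ⊆ F2  ⇒  h_max = 2

2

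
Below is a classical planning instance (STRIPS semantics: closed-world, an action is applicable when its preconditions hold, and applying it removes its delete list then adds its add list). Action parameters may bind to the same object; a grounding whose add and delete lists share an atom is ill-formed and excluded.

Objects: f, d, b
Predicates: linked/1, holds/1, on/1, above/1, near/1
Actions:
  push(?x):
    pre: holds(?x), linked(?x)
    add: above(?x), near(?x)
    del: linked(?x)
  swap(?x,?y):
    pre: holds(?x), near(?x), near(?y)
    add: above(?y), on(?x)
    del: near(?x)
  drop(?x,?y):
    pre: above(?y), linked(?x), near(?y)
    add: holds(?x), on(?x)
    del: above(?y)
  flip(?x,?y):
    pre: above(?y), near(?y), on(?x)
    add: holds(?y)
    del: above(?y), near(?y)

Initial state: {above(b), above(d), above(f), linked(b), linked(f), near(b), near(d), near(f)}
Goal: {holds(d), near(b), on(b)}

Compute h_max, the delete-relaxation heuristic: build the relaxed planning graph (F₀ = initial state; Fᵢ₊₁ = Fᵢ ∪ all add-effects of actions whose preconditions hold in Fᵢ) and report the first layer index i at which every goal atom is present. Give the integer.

2

F0 = init (8 atoms)
F1 = F0 ∪ {holds(b), holds(f), on(b), on(f)}  (12 atoms)
F2 = F1 ∪ {holds(d)}  (13 atoms)
goal ⊆ F2  ⇒  h_max = 2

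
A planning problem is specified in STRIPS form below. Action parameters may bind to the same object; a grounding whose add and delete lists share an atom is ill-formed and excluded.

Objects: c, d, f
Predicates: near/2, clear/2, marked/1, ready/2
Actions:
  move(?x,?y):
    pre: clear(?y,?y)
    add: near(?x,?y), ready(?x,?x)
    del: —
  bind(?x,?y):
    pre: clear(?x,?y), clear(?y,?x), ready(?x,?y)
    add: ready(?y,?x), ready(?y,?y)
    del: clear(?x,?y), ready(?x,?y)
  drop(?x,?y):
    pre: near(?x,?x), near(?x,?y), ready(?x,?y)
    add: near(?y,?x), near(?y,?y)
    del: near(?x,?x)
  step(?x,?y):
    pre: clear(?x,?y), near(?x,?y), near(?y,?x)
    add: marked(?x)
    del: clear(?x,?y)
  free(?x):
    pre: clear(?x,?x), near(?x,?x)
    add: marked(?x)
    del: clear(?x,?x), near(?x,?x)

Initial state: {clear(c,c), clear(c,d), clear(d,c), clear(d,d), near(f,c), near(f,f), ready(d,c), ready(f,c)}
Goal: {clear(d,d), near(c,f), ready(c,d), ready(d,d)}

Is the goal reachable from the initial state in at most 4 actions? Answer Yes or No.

Yes

1. move(d,c)  →  {clear(c,c), clear(c,d), clear(d,c), clear(d,d), near(d,c), near(f,c), near(f,f), ready(d,c), ready(d,d), ready(f,c)}
2. bind(d,c)  →  {clear(c,c), clear(c,d), clear(d,d), near(d,c), near(f,c), near(f,f), ready(c,c), ready(c,d), ready(d,d), ready(f,c)}
3. drop(f,c)  →  {clear(c,c), clear(c,d), clear(d,d), near(c,c), near(c,f), near(d,c), near(f,c), ready(c,c), ready(c,d), ready(d,d), ready(f,c)}
optimal plan length = 3; 3 ≤ 4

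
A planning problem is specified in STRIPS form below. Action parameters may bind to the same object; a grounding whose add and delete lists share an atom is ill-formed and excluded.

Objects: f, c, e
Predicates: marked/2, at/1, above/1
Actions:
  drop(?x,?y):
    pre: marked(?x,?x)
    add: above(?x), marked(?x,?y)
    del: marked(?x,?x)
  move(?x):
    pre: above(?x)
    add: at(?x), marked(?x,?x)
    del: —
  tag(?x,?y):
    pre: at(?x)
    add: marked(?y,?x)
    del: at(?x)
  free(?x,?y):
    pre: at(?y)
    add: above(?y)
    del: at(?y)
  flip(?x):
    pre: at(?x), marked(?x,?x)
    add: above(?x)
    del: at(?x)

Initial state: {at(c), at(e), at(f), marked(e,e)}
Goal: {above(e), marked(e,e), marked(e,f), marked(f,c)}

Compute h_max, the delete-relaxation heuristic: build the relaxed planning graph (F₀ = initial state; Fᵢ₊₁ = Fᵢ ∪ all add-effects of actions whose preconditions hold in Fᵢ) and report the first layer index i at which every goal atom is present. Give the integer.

F0 = init (4 atoms)
F1 = F0 ∪ {above(c), above(e), above(f), marked(c,c), marked(c,e), marked(c,f), marked(e,c), marked(e,f), marked(f,c), marked(f,e), marked(f,f)}  (15 atoms)
goal ⊆ F1  ⇒  h_max = 1

1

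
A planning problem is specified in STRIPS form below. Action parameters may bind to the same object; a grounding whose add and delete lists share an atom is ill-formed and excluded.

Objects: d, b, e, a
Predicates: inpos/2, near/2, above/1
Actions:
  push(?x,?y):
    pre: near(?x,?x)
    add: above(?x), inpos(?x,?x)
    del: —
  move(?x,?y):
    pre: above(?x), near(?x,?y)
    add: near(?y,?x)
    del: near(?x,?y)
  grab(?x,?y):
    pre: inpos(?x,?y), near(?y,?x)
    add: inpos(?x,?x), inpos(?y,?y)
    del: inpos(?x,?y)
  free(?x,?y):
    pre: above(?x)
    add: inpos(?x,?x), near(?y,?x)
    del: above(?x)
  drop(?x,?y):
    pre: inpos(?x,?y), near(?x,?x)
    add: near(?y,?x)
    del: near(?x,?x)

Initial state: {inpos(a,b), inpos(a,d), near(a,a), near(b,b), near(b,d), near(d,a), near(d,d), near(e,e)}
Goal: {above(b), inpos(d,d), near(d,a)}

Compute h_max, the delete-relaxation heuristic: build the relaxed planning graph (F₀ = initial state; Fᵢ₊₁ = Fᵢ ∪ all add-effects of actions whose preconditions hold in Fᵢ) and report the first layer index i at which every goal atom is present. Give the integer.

1

F0 = init (8 atoms)
F1 = F0 ∪ {above(a), above(b), above(d), above(e), inpos(a,a), inpos(b,b), inpos(d,d), inpos(e,e), near(b,a)}  (17 atoms)
goal ⊆ F1  ⇒  h_max = 1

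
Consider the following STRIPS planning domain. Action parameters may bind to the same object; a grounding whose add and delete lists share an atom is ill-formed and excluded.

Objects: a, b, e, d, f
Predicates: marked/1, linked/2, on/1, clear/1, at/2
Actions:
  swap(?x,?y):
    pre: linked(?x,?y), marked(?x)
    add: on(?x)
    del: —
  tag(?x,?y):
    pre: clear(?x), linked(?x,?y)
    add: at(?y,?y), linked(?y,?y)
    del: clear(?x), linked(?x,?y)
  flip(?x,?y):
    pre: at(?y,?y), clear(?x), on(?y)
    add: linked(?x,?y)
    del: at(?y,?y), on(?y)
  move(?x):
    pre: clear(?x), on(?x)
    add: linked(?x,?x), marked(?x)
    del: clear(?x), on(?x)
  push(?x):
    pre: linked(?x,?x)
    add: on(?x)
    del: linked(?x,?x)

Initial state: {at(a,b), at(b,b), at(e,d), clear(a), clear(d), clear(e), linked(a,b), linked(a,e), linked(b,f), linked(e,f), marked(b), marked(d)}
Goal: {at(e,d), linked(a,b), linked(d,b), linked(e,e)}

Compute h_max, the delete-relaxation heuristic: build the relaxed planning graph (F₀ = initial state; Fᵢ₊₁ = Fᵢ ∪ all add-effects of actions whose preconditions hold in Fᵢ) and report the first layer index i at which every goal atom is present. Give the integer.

F0 = init (12 atoms)
F1 = F0 ∪ {at(e,e), at(f,f), linked(b,b), linked(e,e), linked(f,f), on(b)}  (18 atoms)
F2 = F1 ∪ {linked(d,b), linked(e,b), on(e), on(f)}  (22 atoms)
goal ⊆ F2  ⇒  h_max = 2

2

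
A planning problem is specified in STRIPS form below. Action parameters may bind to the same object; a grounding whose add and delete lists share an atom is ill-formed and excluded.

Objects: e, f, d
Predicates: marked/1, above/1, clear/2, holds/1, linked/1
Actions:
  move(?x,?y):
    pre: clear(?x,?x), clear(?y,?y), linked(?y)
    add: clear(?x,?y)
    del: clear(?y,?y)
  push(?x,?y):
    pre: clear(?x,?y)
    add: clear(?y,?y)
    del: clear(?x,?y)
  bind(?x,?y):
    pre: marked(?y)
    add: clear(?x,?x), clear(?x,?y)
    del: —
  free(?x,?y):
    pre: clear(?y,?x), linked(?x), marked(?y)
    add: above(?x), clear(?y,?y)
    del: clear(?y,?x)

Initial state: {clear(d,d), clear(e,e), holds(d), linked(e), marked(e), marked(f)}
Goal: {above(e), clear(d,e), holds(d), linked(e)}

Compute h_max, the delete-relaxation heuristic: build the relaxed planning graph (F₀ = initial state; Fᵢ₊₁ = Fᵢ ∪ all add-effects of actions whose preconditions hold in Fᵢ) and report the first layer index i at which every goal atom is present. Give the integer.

F0 = init (6 atoms)
F1 = F0 ∪ {clear(d,e), clear(d,f), clear(e,f), clear(f,e), clear(f,f)}  (11 atoms)
F2 = F1 ∪ {above(e)}  (12 atoms)
goal ⊆ F2  ⇒  h_max = 2

2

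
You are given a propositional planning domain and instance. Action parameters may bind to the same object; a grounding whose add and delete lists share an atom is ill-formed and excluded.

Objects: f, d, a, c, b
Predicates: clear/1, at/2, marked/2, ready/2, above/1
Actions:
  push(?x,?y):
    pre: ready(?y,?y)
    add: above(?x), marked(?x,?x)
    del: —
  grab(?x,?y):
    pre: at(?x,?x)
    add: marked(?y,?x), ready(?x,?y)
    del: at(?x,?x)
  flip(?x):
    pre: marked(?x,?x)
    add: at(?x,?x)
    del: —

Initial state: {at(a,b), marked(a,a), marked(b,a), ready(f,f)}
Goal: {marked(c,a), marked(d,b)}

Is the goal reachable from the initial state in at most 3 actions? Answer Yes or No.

1. push(b,f)  →  {above(b), at(a,b), marked(a,a), marked(b,a), marked(b,b), ready(f,f)}
2. flip(a)  →  {above(b), at(a,a), at(a,b), marked(a,a), marked(b,a), marked(b,b), ready(f,f)}
3. grab(a,c)  →  {above(b), at(a,b), marked(a,a), marked(b,a), marked(b,b), marked(c,a), ready(a,c), ready(f,f)}
4. flip(b)  →  {above(b), at(a,b), at(b,b), marked(a,a), marked(b,a), marked(b,b), marked(c,a), ready(a,c), ready(f,f)}
5. grab(b,d)  →  {above(b), at(a,b), marked(a,a), marked(b,a), marked(b,b), marked(c,a), marked(d,b), ready(a,c), ready(b,d), ready(f,f)}
optimal plan length = 5; 5 > 3

No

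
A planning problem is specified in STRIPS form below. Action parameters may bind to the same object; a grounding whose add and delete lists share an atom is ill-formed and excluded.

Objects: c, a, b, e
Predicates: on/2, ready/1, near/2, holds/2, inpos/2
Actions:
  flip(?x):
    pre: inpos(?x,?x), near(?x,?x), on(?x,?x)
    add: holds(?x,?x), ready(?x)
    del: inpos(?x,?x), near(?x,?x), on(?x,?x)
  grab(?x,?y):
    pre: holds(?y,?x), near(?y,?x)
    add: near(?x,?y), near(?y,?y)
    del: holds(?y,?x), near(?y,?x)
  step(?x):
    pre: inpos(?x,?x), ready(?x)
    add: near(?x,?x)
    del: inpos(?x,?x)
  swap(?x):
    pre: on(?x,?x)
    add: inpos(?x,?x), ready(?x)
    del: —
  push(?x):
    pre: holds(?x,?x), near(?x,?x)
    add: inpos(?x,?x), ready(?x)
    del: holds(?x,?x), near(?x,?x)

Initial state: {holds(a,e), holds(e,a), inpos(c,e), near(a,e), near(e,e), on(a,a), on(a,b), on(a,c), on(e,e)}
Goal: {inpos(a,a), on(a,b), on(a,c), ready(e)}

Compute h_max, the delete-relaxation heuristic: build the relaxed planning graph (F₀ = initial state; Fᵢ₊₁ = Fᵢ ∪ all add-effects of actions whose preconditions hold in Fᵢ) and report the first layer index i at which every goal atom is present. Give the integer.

F0 = init (9 atoms)
F1 = F0 ∪ {inpos(a,a), inpos(e,e), near(a,a), near(e,a), ready(a), ready(e)}  (15 atoms)
goal ⊆ F1  ⇒  h_max = 1

1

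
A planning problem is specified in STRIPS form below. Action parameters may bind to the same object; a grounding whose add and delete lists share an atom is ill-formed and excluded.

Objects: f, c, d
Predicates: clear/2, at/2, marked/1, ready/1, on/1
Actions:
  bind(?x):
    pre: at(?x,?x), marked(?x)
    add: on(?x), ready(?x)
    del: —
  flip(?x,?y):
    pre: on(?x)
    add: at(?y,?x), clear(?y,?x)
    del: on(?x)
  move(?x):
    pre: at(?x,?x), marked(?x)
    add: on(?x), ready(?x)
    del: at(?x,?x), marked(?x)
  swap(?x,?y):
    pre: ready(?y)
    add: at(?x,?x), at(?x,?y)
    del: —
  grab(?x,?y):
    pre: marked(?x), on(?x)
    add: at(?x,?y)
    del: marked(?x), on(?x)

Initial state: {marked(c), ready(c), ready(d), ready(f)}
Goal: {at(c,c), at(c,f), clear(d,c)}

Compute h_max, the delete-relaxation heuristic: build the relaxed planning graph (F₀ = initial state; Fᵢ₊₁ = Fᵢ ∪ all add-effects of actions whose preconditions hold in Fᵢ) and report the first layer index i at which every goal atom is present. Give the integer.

3

F0 = init (4 atoms)
F1 = F0 ∪ {at(c,c), at(c,d), at(c,f), at(d,c), at(d,d), at(d,f), at(f,c), at(f,d), at(f,f)}  (13 atoms)
F2 = F1 ∪ {on(c)}  (14 atoms)
F3 = F2 ∪ {clear(c,c), clear(d,c), clear(f,c)}  (17 atoms)
goal ⊆ F3  ⇒  h_max = 3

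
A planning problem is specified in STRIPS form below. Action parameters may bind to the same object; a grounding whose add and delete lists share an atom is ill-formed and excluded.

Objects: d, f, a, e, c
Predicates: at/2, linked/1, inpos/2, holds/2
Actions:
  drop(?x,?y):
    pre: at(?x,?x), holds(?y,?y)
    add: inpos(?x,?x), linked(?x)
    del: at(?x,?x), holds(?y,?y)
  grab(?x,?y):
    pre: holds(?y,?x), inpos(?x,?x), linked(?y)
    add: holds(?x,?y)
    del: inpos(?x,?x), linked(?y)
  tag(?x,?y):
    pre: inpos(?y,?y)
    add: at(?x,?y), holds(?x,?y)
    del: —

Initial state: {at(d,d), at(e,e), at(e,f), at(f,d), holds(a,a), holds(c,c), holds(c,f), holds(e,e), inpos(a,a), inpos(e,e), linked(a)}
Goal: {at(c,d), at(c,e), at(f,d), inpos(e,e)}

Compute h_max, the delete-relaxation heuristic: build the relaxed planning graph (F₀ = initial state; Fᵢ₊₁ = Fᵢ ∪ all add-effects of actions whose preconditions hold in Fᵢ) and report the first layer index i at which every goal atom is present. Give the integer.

2

F0 = init (11 atoms)
F1 = F0 ∪ {at(a,a), at(a,e), at(c,a), at(c,e), at(d,a), at(d,e), at(e,a), at(f,a), at(f,e), holds(a,e), holds(c,a), holds(c,e), holds(d,a), holds(d,e), holds(e,a), holds(f,a), holds(f,e), inpos(d,d), linked(d), linked(e)}  (31 atoms)
F2 = F1 ∪ {at(a,d), at(c,d), at(e,d), holds(a,d), holds(c,d), holds(d,d), holds(e,d), holds(f,d)}  (39 atoms)
goal ⊆ F2  ⇒  h_max = 2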